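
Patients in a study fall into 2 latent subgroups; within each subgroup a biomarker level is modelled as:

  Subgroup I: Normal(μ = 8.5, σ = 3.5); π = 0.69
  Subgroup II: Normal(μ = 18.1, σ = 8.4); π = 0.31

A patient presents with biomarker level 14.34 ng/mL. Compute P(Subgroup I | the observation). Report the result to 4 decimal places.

0.5948

Posterior ∝ prior × likelihood, so P(k | x) ∝ P(Z=k) f_k(x); normalise over all components.
Evaluate each component's likelihood at the observed value:
  p_I = 0.0283319
  p_II = 0.0429658
Prior × likelihood for each component:
  P(Z=I)·p_I = 0.69 × 0.0283319 = 0.019549
  P(Z=II)·p_II = 0.31 × 0.0429658 = 0.0133194
Sum: 0.019549 + 0.0133194 = 0.0328684
P(Subgroup I | data) = 0.019549 / 0.0328684 ≈ 0.5948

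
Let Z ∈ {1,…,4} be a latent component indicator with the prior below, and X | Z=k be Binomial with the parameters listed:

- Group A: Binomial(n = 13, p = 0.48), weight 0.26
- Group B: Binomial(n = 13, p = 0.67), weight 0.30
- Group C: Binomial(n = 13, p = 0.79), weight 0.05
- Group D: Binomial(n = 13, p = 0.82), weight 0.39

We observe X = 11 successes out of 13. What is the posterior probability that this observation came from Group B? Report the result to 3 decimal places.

Apply Bayes' rule: the posterior for each component is proportional to its prior times its likelihood at x.
Binomial probabilities:
  p_A = C(13,11)·0.48^11·0.52^2 = 78·0.00031164·0.2704 = 0.00657287
  p_B = C(13,11)·0.67^11·0.33^2 = 78·0.012213·0.1089 = 0.10374
  p_C = C(13,11)·0.79^11·0.21^2 = 78·0.0747994·0.0441 = 0.257295
  p_D = C(13,11)·0.82^11·0.18^2 = 78·0.112707·0.0324 = 0.284834
Weight by the priors:
  w_A·p_A = 0.26 × 0.00657287 = 0.00170895
  w_B·p_B = 0.30 × 0.10374 = 0.0311219
  w_C·p_C = 0.05 × 0.257295 = 0.0128647
  w_D·p_D = 0.39 × 0.284834 = 0.111085
Sum: 0.00170895 + 0.0311219 + 0.0128647 + 0.111085 = 0.156781
Responsibility of Group B: 0.0311219 / 0.156781 ≈ 0.199

0.199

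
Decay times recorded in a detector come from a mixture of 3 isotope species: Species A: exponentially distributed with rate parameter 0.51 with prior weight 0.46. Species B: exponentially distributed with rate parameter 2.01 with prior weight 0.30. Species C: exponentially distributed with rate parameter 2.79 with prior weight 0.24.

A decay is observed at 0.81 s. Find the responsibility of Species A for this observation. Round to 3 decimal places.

0.452

Posterior ∝ prior × likelihood, so P(k | x) ∝ P(Z=k) f_k(x); normalise over all components.
Exponential densities:
  L_A = 0.337414
  L_B = 0.394567
  L_C = 0.291167
Unnormalised posteriors:
  P(Z=A)·L_A = 0.46 × 0.337414 = 0.15521
  P(Z=B)·L_B = 0.30 × 0.394567 = 0.11837
  P(Z=C)·L_C = 0.24 × 0.291167 = 0.0698801
Normaliser: 0.15521 + 0.11837 + 0.0698801 = 0.343461
P(Species A | 0.81 s) = 0.15521 / 0.343461 ≈ 0.452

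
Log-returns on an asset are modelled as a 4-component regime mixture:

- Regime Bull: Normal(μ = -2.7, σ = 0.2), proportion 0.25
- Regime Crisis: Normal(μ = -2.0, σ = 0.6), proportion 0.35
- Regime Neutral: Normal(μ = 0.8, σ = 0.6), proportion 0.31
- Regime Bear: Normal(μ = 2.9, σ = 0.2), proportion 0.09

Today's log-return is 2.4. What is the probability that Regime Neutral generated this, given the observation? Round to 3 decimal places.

0.427

The responsibility of component k is π_k f_k(x) divided by Σ_j π_j f_j(x).
Evaluate each component's likelihood at the observed value:
  f_Bull = 1.2586e-141
  f_Crisis = 1.39657e-12
  f_Neutral = 0.0189933
  f_Bear = 0.0876415
Weight by the priors:
  π_Bull·f_Bull = 0.25 × 1.2586e-141 = 3.14649e-142
  π_Crisis·f_Crisis = 0.35 × 1.39657e-12 = 4.888e-13
  π_Neutral·f_Neutral = 0.31 × 0.0189933 = 0.00588793
  π_Bear·f_Bear = 0.09 × 0.0876415 = 0.00788774
Normaliser: 3.14649e-142 + 4.888e-13 + 0.00588793 + 0.00788774 = 0.0137757
So the posterior for Regime Neutral is 0.00588793 / 0.0137757 ≈ 0.427.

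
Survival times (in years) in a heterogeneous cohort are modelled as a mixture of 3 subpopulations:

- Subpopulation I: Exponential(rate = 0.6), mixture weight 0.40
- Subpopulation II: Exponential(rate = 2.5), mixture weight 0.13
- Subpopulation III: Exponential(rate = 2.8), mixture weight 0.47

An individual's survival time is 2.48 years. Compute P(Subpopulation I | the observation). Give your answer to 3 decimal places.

Apply Bayes' rule: the posterior for each component is proportional to its prior times its likelihood at x.
Evaluate each component's likelihood at the observed value:
  p_I = 0.6·e^(−0.6·2.48) = 0.6·e^(−1.4880) = 0.135494
  p_II = 2.5·e^(−2.5·2.48) = 2.5·e^(−6.2000) = 0.00507358
  p_III = 2.8·e^(−2.8·2.48) = 2.8·e^(−6.9440) = 0.00270033
Weight by the priors:
  π_I·p_I = 0.40 × 0.135494 = 0.0541977
  π_II·p_II = 0.13 × 0.00507358 = 0.000659565
  π_III·p_III = 0.47 × 0.00270033 = 0.00126916
Normaliser: 0.0541977 + 0.000659565 + 0.00126916 = 0.0561264
Responsibility of Subpopulation I: 0.0541977 / 0.0561264 ≈ 0.966

0.966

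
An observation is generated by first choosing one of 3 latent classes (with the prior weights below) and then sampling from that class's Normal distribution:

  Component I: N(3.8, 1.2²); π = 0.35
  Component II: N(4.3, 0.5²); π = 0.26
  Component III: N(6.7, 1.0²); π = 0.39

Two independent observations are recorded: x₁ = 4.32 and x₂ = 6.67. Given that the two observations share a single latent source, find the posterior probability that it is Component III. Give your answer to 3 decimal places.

0.644

Posterior ∝ prior × likelihood, so P(k | x) ∝ w_k f_k(x); normalise over all components.
Since both observations come from the same component, the likelihood for component k is f_k(x₁)·f_k(x₂).
  p_I = [(1/(1.2·√(2π)))·exp(−(4.32−3.8)²/(2·1.2²)) = 0.332452·exp(-0.09389) = 0.302659] × [0.0190384] = 0.00576215
  p_II = [(1/(0.5·√(2π)))·exp(−(4.32−4.3)²/(2·0.5²)) = 0.797885·exp(-0.00080) = 0.797247] × [1.05478e-05] = 8.40921e-06
  p_III = [(1/(1.0·√(2π)))·exp(−(4.32−6.7)²/(2·1.0²)) = 0.398942·exp(-2.83220) = 0.023491] × [0.398763] = 0.00936733
Unnormalised posteriors:
  w_I·p_I = 0.35 × 0.00576215 = 0.00201675
  w_II·p_II = 0.26 × 8.40921e-06 = 2.1864e-06
  w_III·p_III = 0.39 × 0.00936733 = 0.00365326
Evidence: 0.00201675 + 2.1864e-06 + 0.00365326 = 0.0056722
P(Component III | x) ≈ 0.644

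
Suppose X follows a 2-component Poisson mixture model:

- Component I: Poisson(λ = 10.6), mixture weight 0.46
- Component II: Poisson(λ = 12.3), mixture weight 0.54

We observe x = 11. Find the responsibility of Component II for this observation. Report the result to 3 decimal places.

By Bayes' theorem, P(k | x) = w_k f_k(x) / Σ_j w_j f_j(x).
Evaluate each component's likelihood at the observed value:
  L_I = e^(−10.6)·10.6^11/11! = 0.118492
  L_II = e^(−12.3)·12.3^11/11! = 0.111168
Unnormalised posteriors:
  w_I·L_I = 0.46 × 0.118492 = 0.0545061
  w_II·L_II = 0.54 × 0.111168 = 0.0600305
Evidence: 0.0545061 + 0.0600305 = 0.114537
Responsibility of Component II: 0.0600305 / 0.114537 ≈ 0.524

0.524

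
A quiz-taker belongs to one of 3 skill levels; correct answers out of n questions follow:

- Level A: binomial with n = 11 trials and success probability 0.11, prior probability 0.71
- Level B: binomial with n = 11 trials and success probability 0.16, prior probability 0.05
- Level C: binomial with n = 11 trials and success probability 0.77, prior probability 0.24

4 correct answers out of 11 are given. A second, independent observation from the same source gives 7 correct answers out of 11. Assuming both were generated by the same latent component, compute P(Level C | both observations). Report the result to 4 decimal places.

Posterior ∝ prior × likelihood, so P(k | x) ∝ π_k f_k(x); normalise over all components.
Since both observations come from the same component, the likelihood for component k is f_k(x₁)·f_k(x₂).
  f_A = [0.0213705] × [4.03481e-05] = 8.62259e-07
  f_B = [0.0638188] × [0.000441033] = 2.81462e-05
  f_C = [0.00394977] × [0.148204] = 0.000585372
Multiply by the mixture weights:
  π_A·f_A = 0.71 × 8.62259e-07 = 6.12204e-07
  π_B·f_B = 0.05 × 2.81462e-05 = 1.40731e-06
  π_C·f_C = 0.24 × 0.000585372 = 0.000140489
Marginal: 6.12204e-07 + 1.40731e-06 + 0.000140489 = 0.000142509
P(Level C | data) ≈ 0.9858

0.9858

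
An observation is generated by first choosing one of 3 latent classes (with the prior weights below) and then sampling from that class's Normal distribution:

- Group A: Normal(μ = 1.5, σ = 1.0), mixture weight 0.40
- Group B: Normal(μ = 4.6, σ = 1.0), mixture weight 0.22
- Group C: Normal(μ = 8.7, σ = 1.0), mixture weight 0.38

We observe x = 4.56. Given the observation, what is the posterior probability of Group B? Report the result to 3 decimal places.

P(component k | x) = P(Z=k)·f_k(x) / marginal(x), where marginal(x) = Σ_j P(Z=j)·f_j(x).
Evaluate each component's likelihood at the observed value:
  f_A = (1/(1.0·√(2π)))·exp(−(4.56−1.5)²/(2·1.0²)) = 0.398942·exp(-4.68180) = 0.00369513
  f_B = (1/(1.0·√(2π)))·exp(−(4.56−4.6)²/(2·1.0²)) = 0.398942·exp(-0.00080) = 0.398623
  f_C = (1/(1.0·√(2π)))·exp(−(4.56−8.7)²/(2·1.0²)) = 0.398942·exp(-8.56980) = 7.56995e-05
Unnormalised posteriors:
  P(Z=A)·f_A = 0.40 × 0.00369513 = 0.00147805
  P(Z=B)·f_B = 0.22 × 0.398623 = 0.0876971
  P(Z=C)·f_C = 0.38 × 7.56995e-05 = 2.87658e-05
Denominator: 0.00147805 + 0.0876971 + 2.87658e-05 = 0.0892039
So the posterior for Group B is 0.0876971 / 0.0892039 ≈ 0.983.

0.983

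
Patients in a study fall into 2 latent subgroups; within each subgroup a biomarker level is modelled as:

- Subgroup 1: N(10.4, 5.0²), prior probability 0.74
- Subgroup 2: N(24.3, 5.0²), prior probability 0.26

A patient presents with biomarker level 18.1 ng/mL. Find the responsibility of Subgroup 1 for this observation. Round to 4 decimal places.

0.6523

Apply Bayes' rule: the posterior for each component is proportional to its prior times its likelihood at x.
Evaluate each component's likelihood at the observed value:
  L_1 = (1/(5.0·√(2π)))·exp(−(18.1−10.4)²/(2·5.0²)) = 0.079788·exp(-1.18580) = 0.0243755
  L_2 = (1/(5.0·√(2π)))·exp(−(18.1−24.3)²/(2·5.0²)) = 0.079788·exp(-0.76880) = 0.0369875
Unnormalised posteriors:
  π_1·L_1 = 0.74 × 0.0243755 = 0.0180379
  π_2·L_2 = 0.26 × 0.0369875 = 0.00961674
Sum: 0.0180379 + 0.00961674 = 0.0276546
P(Subgroup 1 | 18.1 ng/mL) ≈ 0.6523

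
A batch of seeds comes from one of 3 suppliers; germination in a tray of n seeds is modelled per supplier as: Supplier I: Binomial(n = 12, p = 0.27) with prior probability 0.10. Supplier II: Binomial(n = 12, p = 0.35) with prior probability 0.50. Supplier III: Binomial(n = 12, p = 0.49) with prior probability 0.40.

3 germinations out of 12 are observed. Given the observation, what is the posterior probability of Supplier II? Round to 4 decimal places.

0.6630

By Bayes' theorem, P(k | x) = π_k f_k(x) / Σ_j π_j f_j(x).
Component likelihoods at x = 3 germinations out of 12:
  L_I = C(12,3)·0.27^3·0.73^9 = 220·0.019683·0.0588716 = 0.254929
  L_II = C(12,3)·0.35^3·0.65^9 = 220·0.042875·0.0207119 = 0.195365
  L_III = C(12,3)·0.49^3·0.51^9 = 220·0.117649·0.00233417 = 0.0604147
Prior × likelihood for each component:
  π_I·L_I = 0.10 × 0.254929 = 0.0254929
  π_II·L_II = 0.50 × 0.195365 = 0.0976826
  π_III·L_III = 0.40 × 0.0604147 = 0.0241659
Marginal: 0.0254929 + 0.0976826 + 0.0241659 = 0.147341
P(Supplier II | the observation) ≈ 0.6630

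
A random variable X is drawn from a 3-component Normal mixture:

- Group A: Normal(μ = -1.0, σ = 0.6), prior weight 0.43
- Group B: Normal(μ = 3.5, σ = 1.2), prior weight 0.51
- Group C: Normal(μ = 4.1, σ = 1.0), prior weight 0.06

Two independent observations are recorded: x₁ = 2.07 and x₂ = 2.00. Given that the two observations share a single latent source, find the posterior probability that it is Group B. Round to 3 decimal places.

By Bayes' theorem, P(k | x) = π_k f_k(x) / Σ_j π_j f_j(x).
Since both observations come from the same component, the likelihood for component k is f_k(x₁)·f_k(x₂).
  f_A = [1.37336e-06] × [2.47787e-06] = 3.403e-12
  f_B = [0.163442] × [0.152208] = 0.0248772
  f_C = [0.0508239] × [0.0439836] = 0.00223542
Unnormalised posteriors:
  π_A·f_A = 0.43 × 3.403e-12 = 1.46329e-12
  π_B·f_B = 0.51 × 0.0248772 = 0.0126874
  π_C·f_C = 0.06 × 0.00223542 = 0.000134125
Marginal: 1.46329e-12 + 0.0126874 + 0.000134125 = 0.0128215
P(Group B | x₁,x₂) ≈ 0.990

0.990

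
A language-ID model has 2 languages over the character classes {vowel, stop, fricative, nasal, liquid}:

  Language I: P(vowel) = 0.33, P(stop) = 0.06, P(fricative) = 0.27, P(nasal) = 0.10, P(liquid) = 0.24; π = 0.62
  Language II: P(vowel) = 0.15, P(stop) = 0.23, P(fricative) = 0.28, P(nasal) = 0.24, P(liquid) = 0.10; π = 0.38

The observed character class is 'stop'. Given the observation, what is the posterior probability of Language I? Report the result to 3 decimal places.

0.299

P(component k | x) = π_k·f_k(x) / marginal(x), where marginal(x) = Σ_j π_j·f_j(x).
Component likelihoods at x = 'stop':
  f_I = 0.06
  f_II = 0.23
Prior × likelihood for each component:
  π_I·f_I = 0.62 × 0.06 = 0.0372
  π_II·f_II = 0.38 × 0.23 = 0.0874
Denominator: 0.0372 + 0.0874 = 0.1246
P(Language I | 'stop') = 0.0372 / 0.1246 ≈ 0.299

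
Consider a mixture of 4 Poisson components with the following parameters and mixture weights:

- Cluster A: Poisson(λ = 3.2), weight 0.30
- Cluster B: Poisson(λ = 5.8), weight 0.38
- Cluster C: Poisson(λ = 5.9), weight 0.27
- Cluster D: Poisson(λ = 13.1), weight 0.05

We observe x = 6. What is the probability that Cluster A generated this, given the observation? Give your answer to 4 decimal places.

0.1481

Apply Bayes' rule: the posterior for each component is proportional to its prior times its likelihood at x.
Poisson probabilities:
  f_A = e^(−3.2)·3.2^6/6! = 0.060789
  f_B = e^(−5.8)·5.8^6/6! = 0.160076
  f_C = e^(−5.9)·5.9^6/6! = 0.160488
  f_D = e^(−13.1)·13.1^6/6! = 0.0143561
Unnormalised posteriors:
  P(Z=A)·f_A = 0.30 × 0.060789 = 0.0182367
  P(Z=B)·f_B = 0.38 × 0.160076 = 0.0608291
  P(Z=C)·f_C = 0.27 × 0.160488 = 0.0433317
  P(Z=D)·f_D = 0.05 × 0.0143561 = 0.000717807
Sum: 0.0182367 + 0.0608291 + 0.0433317 + 0.000717807 = 0.123115
P(Cluster A | 6) = 0.0182367 / 0.123115 ≈ 0.1481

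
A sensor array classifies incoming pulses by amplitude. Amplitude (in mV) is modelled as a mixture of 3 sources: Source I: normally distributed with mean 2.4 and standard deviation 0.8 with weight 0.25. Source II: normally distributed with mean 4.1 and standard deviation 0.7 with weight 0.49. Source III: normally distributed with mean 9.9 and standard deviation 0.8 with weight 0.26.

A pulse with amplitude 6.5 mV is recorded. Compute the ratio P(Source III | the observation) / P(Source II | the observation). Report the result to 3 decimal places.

0.020

The posterior odds equal the prior odds times the likelihood ratio: (π_i/π_j)·(f_i(x)/f_j(x)).
Normal densities:
  f_I = (1/(0.8·√(2π)))·exp(−(6.5−2.4)²/(2·0.8²)) = 0.498678·exp(-13.13281) = 9.86988e-07
  f_II = (1/(0.7·√(2π)))·exp(−(6.5−4.1)²/(2·0.7²)) = 0.569918·exp(-5.87755) = 0.0015967
  f_III = (1/(0.8·√(2π)))·exp(−(6.5−9.9)²/(2·0.8²)) = 0.498678·exp(-9.03125) = 5.96483e-05
Odds = (0.26/0.49) × (5.96483e-05/0.0015967) = 0.530612 × 0.0373572 ≈ 0.020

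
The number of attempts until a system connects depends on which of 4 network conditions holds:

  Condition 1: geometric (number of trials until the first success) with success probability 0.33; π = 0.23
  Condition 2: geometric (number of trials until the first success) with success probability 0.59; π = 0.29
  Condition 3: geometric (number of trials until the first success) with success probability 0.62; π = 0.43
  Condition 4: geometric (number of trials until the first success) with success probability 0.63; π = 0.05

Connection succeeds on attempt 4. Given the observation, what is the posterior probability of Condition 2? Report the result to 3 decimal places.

0.232

By Bayes' theorem, P(k | x) = π_k f_k(x) / Σ_j π_j f_j(x).
Geometric probabilities:
  p_1 = 0.33·(1−0.33)^3 = 0.33·0.300763 = 0.0992518
  p_2 = 0.59·(1−0.59)^3 = 0.59·0.068921 = 0.0406634
  p_3 = 0.62·(1−0.62)^3 = 0.62·0.054872 = 0.0340206
  p_4 = 0.63·(1−0.63)^3 = 0.63·0.050653 = 0.0319114
Weight by the priors:
  π_1·p_1 = 0.23 × 0.0992518 = 0.0228279
  π_2·p_2 = 0.29 × 0.0406634 = 0.0117924
  π_3·p_3 = 0.43 × 0.0340206 = 0.0146289
  π_4·p_4 = 0.05 × 0.0319114 = 0.00159557
Normaliser: 0.0228279 + 0.0117924 + 0.0146289 + 0.00159557 = 0.0508447
P(Condition 2 | x) = 0.0117924 / 0.0508447 ≈ 0.232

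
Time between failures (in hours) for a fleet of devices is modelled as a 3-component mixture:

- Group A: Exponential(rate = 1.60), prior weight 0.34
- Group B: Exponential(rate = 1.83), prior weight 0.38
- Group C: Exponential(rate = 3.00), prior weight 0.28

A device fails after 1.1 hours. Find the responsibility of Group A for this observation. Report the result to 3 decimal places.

0.430

By Bayes' theorem, P(k | x) = π_k f_k(x) / Σ_j π_j f_j(x).
Evaluate each component's likelihood at the observed value:
  p_A = 1.60·e^(−1.60·1.1) = 1.60·e^(−1.7600) = 0.275272
  p_B = 1.83·e^(−1.83·1.1) = 1.83·e^(−2.0130) = 0.244465
  p_C = 3.00·e^(−3.00·1.1) = 3.00·e^(−3.3000) = 0.11065
Multiply by the mixture weights:
  π_A·p_A = 0.34 × 0.275272 = 0.0935924
  π_B·p_B = 0.38 × 0.244465 = 0.0928966
  π_C·p_C = 0.28 × 0.11065 = 0.0309819
Evidence: 0.0935924 + 0.0928966 + 0.0309819 = 0.217471
So the posterior for Group A is 0.0935924 / 0.217471 ≈ 0.430.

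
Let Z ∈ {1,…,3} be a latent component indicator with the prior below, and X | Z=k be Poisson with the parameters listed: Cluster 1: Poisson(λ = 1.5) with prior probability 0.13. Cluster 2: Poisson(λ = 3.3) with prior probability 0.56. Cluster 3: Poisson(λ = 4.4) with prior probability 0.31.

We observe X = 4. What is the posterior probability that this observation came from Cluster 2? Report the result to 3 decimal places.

0.609

By Bayes' theorem, P(k | x) = P(Z=k) f_k(x) / Σ_j P(Z=j) f_j(x).
Evaluate each component's likelihood at the observed value:
  f_1 = e^(−1.5)·1.5^4/4! = 0.0470665
  f_2 = e^(−3.3)·3.3^4/4! = 0.182252
  f_3 = e^(−4.4)·4.4^4/4! = 0.191736
Weight by the priors:
  P(Z=1)·f_1 = 0.13 × 0.0470665 = 0.00611865
  P(Z=2)·f_2 = 0.56 × 0.182252 = 0.102061
  P(Z=3)·f_3 = 0.31 × 0.191736 = 0.0594382
Sum: 0.00611865 + 0.102061 + 0.0594382 = 0.167618
P(Cluster 2 | 4) = 0.102061 / 0.167618 ≈ 0.609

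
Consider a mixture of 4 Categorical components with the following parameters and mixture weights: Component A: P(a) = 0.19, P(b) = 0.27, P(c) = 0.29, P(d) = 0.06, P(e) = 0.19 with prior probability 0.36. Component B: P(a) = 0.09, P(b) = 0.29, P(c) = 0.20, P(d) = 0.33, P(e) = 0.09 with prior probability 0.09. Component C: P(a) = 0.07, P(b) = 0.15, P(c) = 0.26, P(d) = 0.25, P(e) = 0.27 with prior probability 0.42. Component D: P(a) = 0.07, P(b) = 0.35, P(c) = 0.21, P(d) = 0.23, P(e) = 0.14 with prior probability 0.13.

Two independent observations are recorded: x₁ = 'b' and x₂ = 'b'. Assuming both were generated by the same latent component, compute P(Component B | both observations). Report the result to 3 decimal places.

P(component k | x) = w_k·f_k(x) / marginal(x), where marginal(x) = Σ_j w_j·f_j(x).
Since both observations come from the same component, the likelihood for component k is f_k(x₁)·f_k(x₂).
  p_A = [0.27] × [0.27] = 0.0729
  p_B = [0.29] × [0.29] = 0.0841
  p_C = [0.15] × [0.15] = 0.0225
  p_D = [0.35] × [0.35] = 0.1225
Unnormalised posteriors:
  w_A·p_A = 0.36 × 0.0729 = 0.026244
  w_B·p_B = 0.09 × 0.0841 = 0.007569
  w_C·p_C = 0.42 × 0.0225 = 0.00945
  w_D·p_D = 0.13 × 0.1225 = 0.015925
Sum: 0.026244 + 0.007569 + 0.00945 + 0.015925 = 0.059188
P(Component B | data) ≈ 0.128

0.128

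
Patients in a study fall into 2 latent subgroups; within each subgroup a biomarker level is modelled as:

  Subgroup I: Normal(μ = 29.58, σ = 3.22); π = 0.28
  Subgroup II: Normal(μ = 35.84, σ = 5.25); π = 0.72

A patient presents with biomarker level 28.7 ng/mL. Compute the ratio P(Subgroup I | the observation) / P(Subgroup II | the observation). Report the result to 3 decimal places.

Posterior odds = (π_i f_i(x)) / (π_j f_j(x)); the normalising sum cancels.
Component likelihoods at x = 28.7 ng/mL:
  L_I = 0.119354
  L_II = 0.0301381
0.033419 / 0.0216994 ≈ 1.540

1.540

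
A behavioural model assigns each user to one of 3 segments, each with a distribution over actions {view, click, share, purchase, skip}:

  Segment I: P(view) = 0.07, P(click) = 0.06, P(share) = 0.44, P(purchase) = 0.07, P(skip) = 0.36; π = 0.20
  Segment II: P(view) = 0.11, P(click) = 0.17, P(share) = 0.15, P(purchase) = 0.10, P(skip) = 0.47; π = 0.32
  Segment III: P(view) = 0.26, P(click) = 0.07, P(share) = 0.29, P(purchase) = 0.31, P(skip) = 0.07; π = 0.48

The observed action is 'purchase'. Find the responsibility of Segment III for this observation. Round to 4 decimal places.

0.7639

Apply Bayes' rule: the posterior for each component is proportional to its prior times its likelihood at x.
Evaluate each component's likelihood at the observed value:
  f_I = 0.07
  f_II = 0.1
  f_III = 0.31
Prior × likelihood for each component:
  π_I·f_I = 0.20 × 0.07 = 0.014
  π_II·f_II = 0.32 × 0.1 = 0.032
  π_III·f_III = 0.48 × 0.31 = 0.1488
Evidence: 0.014 + 0.032 + 0.1488 = 0.1948
P(Segment III | 'purchase') ≈ 0.7639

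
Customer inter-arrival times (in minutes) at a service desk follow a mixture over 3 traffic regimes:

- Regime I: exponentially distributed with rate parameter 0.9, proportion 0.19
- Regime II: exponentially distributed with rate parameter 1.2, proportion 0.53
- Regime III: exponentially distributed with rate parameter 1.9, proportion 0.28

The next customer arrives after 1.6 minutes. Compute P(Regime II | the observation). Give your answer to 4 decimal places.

0.5857

The responsibility of component k is w_k f_k(x) divided by Σ_j w_j f_j(x).
Evaluate each component's likelihood at the observed value:
  f_I = 0.213235
  f_II = 0.175928
  f_III = 0.0908863
Multiply by the mixture weights:
  w_I·f_I = 0.19 × 0.213235 = 0.0405146
  w_II·f_II = 0.53 × 0.175928 = 0.093242
  w_III·f_III = 0.28 × 0.0908863 = 0.0254482
Evidence: 0.0405146 + 0.093242 + 0.0254482 = 0.159205
Responsibility of Regime II: 0.093242 / 0.159205 ≈ 0.5857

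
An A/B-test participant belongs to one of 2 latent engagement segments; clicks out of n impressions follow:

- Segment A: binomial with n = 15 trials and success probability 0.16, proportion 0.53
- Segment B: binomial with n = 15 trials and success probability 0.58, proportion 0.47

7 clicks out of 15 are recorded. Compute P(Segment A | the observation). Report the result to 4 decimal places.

0.0339

By Bayes' theorem, P(k | x) = π_k f_k(x) / Σ_j π_j f_j(x).
Binomial probabilities:
  f_A = C(15,7)·0.16^7·0.84^8 = 6435·2.68435e-06·0.247876 = 0.00428176
  f_B = C(15,7)·0.58^7·0.42^8 = 6435·0.0220798·0.000968265 = 0.137575
Prior × likelihood for each component:
  π_A·f_A = 0.53 × 0.00428176 = 0.00226933
  π_B·f_B = 0.47 × 0.137575 = 0.0646601
Normaliser: 0.00226933 + 0.0646601 = 0.0669295
So the posterior for Segment A is 0.00226933 / 0.0669295 ≈ 0.0339.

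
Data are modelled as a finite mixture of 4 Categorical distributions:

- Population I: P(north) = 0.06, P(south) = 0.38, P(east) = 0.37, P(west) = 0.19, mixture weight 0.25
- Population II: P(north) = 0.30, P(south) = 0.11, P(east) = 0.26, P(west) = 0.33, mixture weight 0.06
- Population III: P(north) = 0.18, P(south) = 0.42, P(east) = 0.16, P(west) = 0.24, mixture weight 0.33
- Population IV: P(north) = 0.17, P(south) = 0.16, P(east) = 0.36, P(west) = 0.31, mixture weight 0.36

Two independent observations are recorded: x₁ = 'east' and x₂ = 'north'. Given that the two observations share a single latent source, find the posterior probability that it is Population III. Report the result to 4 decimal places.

Posterior ∝ prior × likelihood, so P(k | x) ∝ π_k f_k(x); normalise over all components.
Since both observations come from the same component, the likelihood for component k is f_k(x₁)·f_k(x₂).
  p_I = [0.37] × [0.06] = 0.0222
  p_II = [0.26] × [0.3] = 0.078
  p_III = [0.16] × [0.18] = 0.0288
  p_IV = [0.36] × [0.17] = 0.0612
Unnormalised posteriors:
  π_I·p_I = 0.25 × 0.0222 = 0.00555
  π_II·p_II = 0.06 × 0.078 = 0.00468
  π_III·p_III = 0.33 × 0.0288 = 0.009504
  π_IV·p_IV = 0.36 × 0.0612 = 0.022032
Normaliser: 0.00555 + 0.00468 + 0.009504 + 0.022032 = 0.041766
P(Population III | x) = 0.009504 / 0.041766 ≈ 0.2276

0.2276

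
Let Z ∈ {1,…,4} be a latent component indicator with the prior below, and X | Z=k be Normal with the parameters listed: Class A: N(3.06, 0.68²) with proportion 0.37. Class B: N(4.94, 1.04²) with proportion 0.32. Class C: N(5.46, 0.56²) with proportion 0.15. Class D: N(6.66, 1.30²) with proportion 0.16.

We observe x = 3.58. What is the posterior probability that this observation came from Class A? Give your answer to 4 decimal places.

Apply Bayes' rule: the posterior for each component is proportional to its prior times its likelihood at x.
Normal densities:
  p_A = 0.437944
  p_B = 0.163133
  p_C = 0.00254322
  p_D = 0.018538
Weight by the priors:
  P(Z=A)·p_A = 0.37 × 0.437944 = 0.162039
  P(Z=B)·p_B = 0.32 × 0.163133 = 0.0522026
  P(Z=C)·p_C = 0.15 × 0.00254322 = 0.000381483
  P(Z=D)·p_D = 0.16 × 0.018538 = 0.00296609
Denominator: 0.162039 + 0.0522026 + 0.000381483 + 0.00296609 = 0.21759
Responsibility of Class A: 0.162039 / 0.21759 ≈ 0.7447

0.7447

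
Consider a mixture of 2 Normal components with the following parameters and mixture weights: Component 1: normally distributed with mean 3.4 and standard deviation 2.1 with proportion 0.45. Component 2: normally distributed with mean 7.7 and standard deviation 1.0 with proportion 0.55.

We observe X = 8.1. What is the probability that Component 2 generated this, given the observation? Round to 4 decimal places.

0.9667

P(component k | x) = π_k·f_k(x) / marginal(x), where marginal(x) = Σ_j π_j·f_j(x).
Evaluate each component's likelihood at the observed value:
  f_1 = (1/(2.1·√(2π)))·exp(−(8.1−3.4)²/(2·2.1²)) = 0.189973·exp(-2.50454) = 0.0155233
  f_2 = (1/(1.0·√(2π)))·exp(−(8.1−7.7)²/(2·1.0²)) = 0.398942·exp(-0.08000) = 0.36827
Weight by the priors:
  π_1·f_1 = 0.45 × 0.0155233 = 0.0069855
  π_2·f_2 = 0.55 × 0.36827 = 0.202549
Denominator: 0.0069855 + 0.202549 = 0.209534
P(Component 2 | 8.1) ≈ 0.9667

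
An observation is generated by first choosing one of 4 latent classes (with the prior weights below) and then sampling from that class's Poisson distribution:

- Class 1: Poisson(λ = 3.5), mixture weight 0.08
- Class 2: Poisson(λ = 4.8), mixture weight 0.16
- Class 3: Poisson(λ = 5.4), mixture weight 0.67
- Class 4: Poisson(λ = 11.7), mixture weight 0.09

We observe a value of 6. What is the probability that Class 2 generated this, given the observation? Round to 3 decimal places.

Apply Bayes' rule: the posterior for each component is proportional to its prior times its likelihood at x.
Poisson probabilities:
  p_1 = 0.0770983
  p_2 = 0.139798
  p_3 = 0.155539
  p_4 = 0.0295486
Unnormalised posteriors:
  w_1·p_1 = 0.08 × 0.0770983 = 0.00616787
  w_2·p_2 = 0.16 × 0.139798 = 0.0223677
  w_3·p_3 = 0.67 × 0.155539 = 0.104211
  w_4·p_4 = 0.09 × 0.0295486 = 0.00265938
Normaliser: 0.00616787 + 0.0223677 + 0.104211 + 0.00265938 = 0.135406
Responsibility of Class 2: 0.0223677 / 0.135406 ≈ 0.165

0.165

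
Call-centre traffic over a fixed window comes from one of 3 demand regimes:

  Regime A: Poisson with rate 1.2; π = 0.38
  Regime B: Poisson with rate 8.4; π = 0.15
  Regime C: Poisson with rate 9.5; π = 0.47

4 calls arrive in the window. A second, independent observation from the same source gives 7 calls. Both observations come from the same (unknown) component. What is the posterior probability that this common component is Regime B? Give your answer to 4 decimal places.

0.4262

The responsibility of component k is π_k f_k(x) divided by Σ_j π_j f_j(x).
Since both observations come from the same component, the likelihood for component k is f_k(x₁)·f_k(x₂).
  f_A = [0.0260232] × [0.000214134] = 5.57244e-06
  f_B = [0.0466479] × [0.131659] = 0.00614162
  f_C = [0.025403] × [0.103714] = 0.00263465
Multiply by the mixture weights:
  π_A·f_A = 0.38 × 5.57244e-06 = 2.11753e-06
  π_B·f_B = 0.15 × 0.00614162 = 0.000921243
  π_C·f_C = 0.47 × 0.00263465 = 0.00123828
Normaliser: 2.11753e-06 + 0.000921243 + 0.00123828 = 0.00216165
Responsibility of Regime B: 0.000921243 / 0.00216165 ≈ 0.4262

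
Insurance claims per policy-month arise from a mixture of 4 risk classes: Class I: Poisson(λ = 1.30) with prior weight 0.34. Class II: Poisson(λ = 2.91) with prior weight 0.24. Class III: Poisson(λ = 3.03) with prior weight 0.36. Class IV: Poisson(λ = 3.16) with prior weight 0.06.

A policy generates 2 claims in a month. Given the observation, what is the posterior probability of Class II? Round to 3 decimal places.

0.245

Posterior ∝ prior × likelihood, so P(k | x) ∝ w_k f_k(x); normalise over all components.
Evaluate each component's likelihood at the observed value:
  L_I = 0.230289
  L_II = 0.230653
  L_III = 0.221791
  L_IV = 0.211823
Multiply by the mixture weights:
  w_I·L_I = 0.34 × 0.230289 = 0.0782984
  w_II·L_II = 0.24 × 0.230653 = 0.0553567
  w_III·L_III = 0.36 × 0.221791 = 0.0798446
  w_IV·L_IV = 0.06 × 0.211823 = 0.0127094
Sum: 0.0782984 + 0.0553567 + 0.0798446 + 0.0127094 = 0.226209
P(Class II | x) ≈ 0.245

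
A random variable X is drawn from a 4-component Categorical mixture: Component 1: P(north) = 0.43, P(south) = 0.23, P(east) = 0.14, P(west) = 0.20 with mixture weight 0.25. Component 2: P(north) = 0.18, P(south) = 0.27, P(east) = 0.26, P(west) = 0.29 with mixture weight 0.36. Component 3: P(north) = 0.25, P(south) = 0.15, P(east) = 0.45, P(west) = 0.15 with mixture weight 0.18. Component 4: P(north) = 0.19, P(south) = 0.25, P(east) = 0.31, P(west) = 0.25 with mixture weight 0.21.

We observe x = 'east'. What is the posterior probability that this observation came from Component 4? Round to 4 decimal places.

Posterior ∝ prior × likelihood, so P(k | x) ∝ π_k f_k(x); normalise over all components.
Categorical probabilities:
  f_1 = 0.14
  f_2 = 0.26
  f_3 = 0.45
  f_4 = 0.31
Unnormalised posteriors:
  π_1·f_1 = 0.25 × 0.14 = 0.035
  π_2·f_2 = 0.36 × 0.26 = 0.0936
  π_3·f_3 = 0.18 × 0.45 = 0.081
  π_4·f_4 = 0.21 × 0.31 = 0.0651
Normaliser: 0.035 + 0.0936 + 0.081 + 0.0651 = 0.2747
P(Component 4 | the observation) ≈ 0.2370

0.2370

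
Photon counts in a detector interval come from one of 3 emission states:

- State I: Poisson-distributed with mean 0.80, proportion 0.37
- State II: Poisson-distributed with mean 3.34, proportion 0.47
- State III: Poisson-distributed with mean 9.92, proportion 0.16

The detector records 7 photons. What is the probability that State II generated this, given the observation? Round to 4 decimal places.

0.5093

By Bayes' theorem, P(k | x) = π_k f_k(x) / Σ_j π_j f_j(x).
Component likelihoods at x = 7 photons:
  p_I = e^(−0.80)·0.80^7/7! = 1.86966e-05
  p_II = e^(−3.34)·3.34^7/7! = 0.0326025
  p_III = e^(−9.92)·9.92^7/7! = 0.0922465
Prior × likelihood for each component:
  π_I·p_I = 0.37 × 1.86966e-05 = 6.91776e-06
  π_II·p_II = 0.47 × 0.0326025 = 0.0153232
  π_III·p_III = 0.16 × 0.0922465 = 0.0147594
Sum: 6.91776e-06 + 0.0153232 + 0.0147594 = 0.0300895
P(State II | the observation) = 0.0153232 / 0.0300895 ≈ 0.5093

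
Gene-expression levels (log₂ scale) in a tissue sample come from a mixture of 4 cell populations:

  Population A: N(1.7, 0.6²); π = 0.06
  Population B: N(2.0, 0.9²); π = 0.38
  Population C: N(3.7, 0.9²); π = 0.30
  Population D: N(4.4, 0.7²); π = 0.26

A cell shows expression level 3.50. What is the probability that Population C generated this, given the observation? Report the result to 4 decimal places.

0.5474

The responsibility of component k is w_k f_k(x) divided by Σ_j w_j f_j(x).
Normal densities:
  L_A = 0.00738641
  L_B = 0.11053
  L_C = 0.432458
  L_D = 0.249376
Prior × likelihood for each component:
  w_A·L_A = 0.06 × 0.00738641 = 0.000443185
  w_B·L_B = 0.38 × 0.11053 = 0.0420015
  w_C·L_C = 0.30 × 0.432458 = 0.129737
  w_D·L_D = 0.26 × 0.249376 = 0.0648377
Marginal: 0.000443185 + 0.0420015 + 0.129737 + 0.0648377 = 0.23702
P(Population C | the observation) = 0.129737 / 0.23702 ≈ 0.5474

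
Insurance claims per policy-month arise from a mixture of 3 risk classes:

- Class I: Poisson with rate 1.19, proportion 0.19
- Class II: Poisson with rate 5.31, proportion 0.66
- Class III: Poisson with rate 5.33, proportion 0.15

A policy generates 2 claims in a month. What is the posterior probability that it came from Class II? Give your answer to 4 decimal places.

By Bayes' theorem, P(k | x) = π_k f_k(x) / Σ_j π_j f_j(x).
Component likelihoods at x = 2 claims:
  L_I = e^(−1.19)·1.19^2/2! = 0.215404
  L_II = e^(−5.31)·5.31^2/2! = 0.0696715
  L_III = e^(−5.33)·5.33^2/2! = 0.0688074
Prior × likelihood for each component:
  π_I·L_I = 0.19 × 0.215404 = 0.0409267
  π_II·L_II = 0.66 × 0.0696715 = 0.0459832
  π_III·L_III = 0.15 × 0.0688074 = 0.0103211
Evidence: 0.0409267 + 0.0459832 + 0.0103211 = 0.097231
So the posterior for Class II is 0.0459832 / 0.097231 ≈ 0.4729.

0.4729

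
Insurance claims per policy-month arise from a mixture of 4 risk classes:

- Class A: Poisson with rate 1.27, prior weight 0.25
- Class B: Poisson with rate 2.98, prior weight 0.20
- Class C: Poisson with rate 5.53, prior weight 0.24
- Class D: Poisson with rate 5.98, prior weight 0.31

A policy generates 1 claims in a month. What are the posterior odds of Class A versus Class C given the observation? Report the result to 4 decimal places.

16.9395

Only the two components matter; the odds are (w_i f_i(x)) / (w_j f_j(x)).
Poisson probabilities:
  f_A = e^(−1.27)·1.27^1/1! = 0.356656
  f_B = e^(−2.98)·2.98^1/1! = 0.151363
  f_C = e^(−5.53)·5.53^1/1! = 0.0219319
  f_D = e^(−5.98)·5.98^1/1! = 0.0151224
0.089164 / 0.00526366 ≈ 16.9395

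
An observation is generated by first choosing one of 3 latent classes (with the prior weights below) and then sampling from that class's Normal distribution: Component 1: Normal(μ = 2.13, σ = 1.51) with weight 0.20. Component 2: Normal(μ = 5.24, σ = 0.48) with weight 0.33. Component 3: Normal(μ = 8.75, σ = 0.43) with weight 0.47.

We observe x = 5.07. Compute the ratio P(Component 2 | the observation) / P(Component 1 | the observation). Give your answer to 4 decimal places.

32.4461

Posterior odds = (P(Z=i) f_i(x)) / (P(Z=j) f_j(x)); the normalising sum cancels.
Component likelihoods at x = 5.07:
  f_1 = 0.0396965
  f_2 = 0.780605
  f_3 = 1.15664e-16
Posterior odds = (P(Z=2)·f_2) / (P(Z=1)·f_1) = (0.33·0.780605) / (0.20·0.0396965) = 0.2576 / 0.00793931 ≈ 32.4461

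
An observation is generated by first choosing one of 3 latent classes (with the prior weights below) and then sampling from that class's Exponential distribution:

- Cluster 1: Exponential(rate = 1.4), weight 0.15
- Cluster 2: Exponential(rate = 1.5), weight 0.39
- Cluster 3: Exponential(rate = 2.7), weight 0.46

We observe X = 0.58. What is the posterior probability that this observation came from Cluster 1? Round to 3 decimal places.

By Bayes' theorem, P(k | x) = π_k f_k(x) / Σ_j π_j f_j(x).
Evaluate each component's likelihood at the observed value:
  p_1 = 0.621557
  p_2 = 0.628427
  p_3 = 0.563973
Weight by the priors:
  π_1·p_1 = 0.15 × 0.621557 = 0.0932335
  π_2·p_2 = 0.39 × 0.628427 = 0.245087
  π_3·p_3 = 0.46 × 0.563973 = 0.259428
Sum: 0.0932335 + 0.245087 + 0.259428 = 0.597748
So the posterior for Cluster 1 is 0.0932335 / 0.597748 ≈ 0.156.

0.156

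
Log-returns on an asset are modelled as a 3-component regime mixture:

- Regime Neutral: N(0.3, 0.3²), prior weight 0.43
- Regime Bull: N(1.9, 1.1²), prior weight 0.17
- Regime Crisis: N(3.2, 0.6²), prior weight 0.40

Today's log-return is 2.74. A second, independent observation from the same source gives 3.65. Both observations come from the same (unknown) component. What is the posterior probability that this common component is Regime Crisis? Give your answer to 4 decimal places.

0.9548

By Bayes' theorem, P(k | x) = w_k f_k(x) / Σ_j w_j f_j(x).
Since both observations come from the same component, the likelihood for component k is f_k(x₁)·f_k(x₂).
  p_Neutral = [(1/(0.3·√(2π)))·exp(−(2.74−0.3)²/(2·0.3²)) = 1.329808·exp(-33.07556) = 5.74457e-15] × [1.11361e-27] = 6.39723e-42
  p_Bull = [(1/(1.1·√(2π)))·exp(−(2.74−1.9)²/(2·1.1²)) = 0.362675·exp(-0.29157) = 0.270951] × [0.10231] = 0.027721
  p_Crisis = [(1/(0.6·√(2π)))·exp(−(2.74−3.2)²/(2·0.6²)) = 0.664904·exp(-0.29389) = 0.495592] × [0.501896] = 0.248736
Unnormalised posteriors:
  w_Neutral·p_Neutral = 0.43 × 6.39723e-42 = 2.75081e-42
  w_Bull·p_Bull = 0.17 × 0.027721 = 0.00471258
  w_Crisis·p_Crisis = 0.40 × 0.248736 = 0.0994942
Evidence: 2.75081e-42 + 0.00471258 + 0.0994942 = 0.104207
Responsibility of Regime Crisis: 0.0994942 / 0.104207 ≈ 0.9548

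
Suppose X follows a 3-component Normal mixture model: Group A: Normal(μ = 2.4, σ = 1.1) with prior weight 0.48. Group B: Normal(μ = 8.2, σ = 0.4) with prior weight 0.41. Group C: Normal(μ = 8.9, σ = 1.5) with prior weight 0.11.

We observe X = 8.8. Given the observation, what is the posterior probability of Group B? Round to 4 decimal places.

P(component k | x) = π_k·f_k(x) / marginal(x), where marginal(x) = Σ_j π_j·f_j(x).
Component likelihoods at x = 8.8:
  f_A = 1.61739e-08
  f_B = 0.323794
  f_C = 0.265371
Unnormalised posteriors:
  π_A·f_A = 0.48 × 1.61739e-08 = 7.76346e-09
  π_B·f_B = 0.41 × 0.323794 = 0.132756
  π_C·f_C = 0.11 × 0.265371 = 0.0291908
Denominator: 7.76346e-09 + 0.132756 + 0.0291908 = 0.161946
Responsibility of Group B: 0.132756 / 0.161946 ≈ 0.8197

0.8197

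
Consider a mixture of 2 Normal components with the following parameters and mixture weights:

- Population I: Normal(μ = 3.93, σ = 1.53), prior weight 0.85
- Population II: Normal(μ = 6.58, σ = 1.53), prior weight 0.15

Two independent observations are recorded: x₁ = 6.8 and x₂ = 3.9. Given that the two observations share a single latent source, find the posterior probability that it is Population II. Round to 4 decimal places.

The responsibility of component k is w_k f_k(x) divided by Σ_j w_j f_j(x).
Since both observations come from the same component, the likelihood for component k is f_k(x₁)·f_k(x₂).
  p_I = [(1/(1.53·√(2π)))·exp(−(6.8−3.93)²/(2·1.53²)) = 0.260747·exp(-1.75934) = 0.0448895] × [0.260696] = 0.0117025
  p_II = [(1/(1.53·√(2π)))·exp(−(6.8−6.58)²/(2·1.53²)) = 0.260747·exp(-0.01034) = 0.258065] × [0.0562293] = 0.0145108
Unnormalised posteriors:
  w_I·p_I = 0.85 × 0.0117025 = 0.00994716
  w_II·p_II = 0.15 × 0.0145108 = 0.00217662
Denominator: 0.00994716 + 0.00217662 = 0.0121238
So the posterior for Population II is 0.00217662 / 0.0121238 ≈ 0.1795.

0.1795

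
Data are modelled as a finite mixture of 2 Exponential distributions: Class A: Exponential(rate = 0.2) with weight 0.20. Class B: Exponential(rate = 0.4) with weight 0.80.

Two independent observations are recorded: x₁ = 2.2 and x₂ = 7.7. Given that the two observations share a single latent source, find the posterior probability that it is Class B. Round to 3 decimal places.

P(component k | x) = P(Z=k)·f_k(x) / marginal(x), where marginal(x) = Σ_j P(Z=j)·f_j(x).
Since both observations come from the same component, the likelihood for component k is f_k(x₁)·f_k(x₂).
  f_A = [0.2·e^(−0.2·2.2) = 0.2·e^(−0.4400) = 0.128807] × [0.0428762] = 0.00552277
  f_B = [0.4·e^(−0.4·2.2) = 0.4·e^(−0.8800) = 0.165913] × [0.0183837] = 0.0030501
Weight by the priors:
  P(Z=A)·f_A = 0.20 × 0.00552277 = 0.00110455
  P(Z=B)·f_B = 0.80 × 0.0030501 = 0.00244008
Normaliser: 0.00110455 + 0.00244008 = 0.00354463
P(Class B | x) = 0.00244008 / 0.00354463 ≈ 0.688

0.688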